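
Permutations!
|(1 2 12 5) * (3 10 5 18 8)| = 8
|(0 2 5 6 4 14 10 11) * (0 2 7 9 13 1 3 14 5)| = |(0 7 9 13 1 3 14 10 11 2)(4 5 6)| = 30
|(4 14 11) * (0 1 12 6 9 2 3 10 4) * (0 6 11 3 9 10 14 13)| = |(0 1 12 11 6 10 4 13)(2 9)(3 14)| = 8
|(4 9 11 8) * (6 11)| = |(4 9 6 11 8)| = 5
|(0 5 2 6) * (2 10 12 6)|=|(0 5 10 12 6)|=5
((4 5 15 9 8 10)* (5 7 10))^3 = (5 8 9 15) = [0, 1, 2, 3, 4, 8, 6, 7, 9, 15, 10, 11, 12, 13, 14, 5]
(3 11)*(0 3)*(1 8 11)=[3, 8, 2, 1, 4, 5, 6, 7, 11, 9, 10, 0]=(0 3 1 8 11)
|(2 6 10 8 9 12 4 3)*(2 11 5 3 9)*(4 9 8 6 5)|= 6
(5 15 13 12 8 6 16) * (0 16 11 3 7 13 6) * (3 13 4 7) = (0 16 5 15 6 11 13 12 8)(4 7) = [16, 1, 2, 3, 7, 15, 11, 4, 0, 9, 10, 13, 8, 12, 14, 6, 5]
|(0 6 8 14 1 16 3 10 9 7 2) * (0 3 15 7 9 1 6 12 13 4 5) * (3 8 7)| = 5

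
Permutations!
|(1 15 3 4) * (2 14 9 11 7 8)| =12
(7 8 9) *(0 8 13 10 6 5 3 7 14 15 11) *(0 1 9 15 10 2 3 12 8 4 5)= (0 4 5 12 8 15 11 1 9 14 10 6)(2 3 7 13)= [4, 9, 3, 7, 5, 12, 0, 13, 15, 14, 6, 1, 8, 2, 10, 11]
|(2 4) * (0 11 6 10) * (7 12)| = 4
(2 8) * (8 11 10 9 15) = (2 11 10 9 15 8) = [0, 1, 11, 3, 4, 5, 6, 7, 2, 15, 9, 10, 12, 13, 14, 8]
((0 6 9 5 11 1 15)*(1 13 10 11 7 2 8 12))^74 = (0 7 1 9 8)(2 15 5 12 6)(10 13 11) = [7, 9, 15, 3, 4, 12, 2, 1, 0, 8, 13, 10, 6, 11, 14, 5]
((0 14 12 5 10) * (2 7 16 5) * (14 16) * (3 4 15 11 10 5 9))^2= (0 9 4 11)(2 14)(3 15 10 16)(7 12)= [9, 1, 14, 15, 11, 5, 6, 12, 8, 4, 16, 0, 7, 13, 2, 10, 3]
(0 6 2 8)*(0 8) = [6, 1, 0, 3, 4, 5, 2, 7, 8] = (8)(0 6 2)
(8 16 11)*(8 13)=(8 16 11 13)=[0, 1, 2, 3, 4, 5, 6, 7, 16, 9, 10, 13, 12, 8, 14, 15, 11]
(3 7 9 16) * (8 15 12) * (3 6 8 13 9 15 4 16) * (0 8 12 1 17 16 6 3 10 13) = (0 8 4 6 12)(1 17 16 3 7 15)(9 10 13) = [8, 17, 2, 7, 6, 5, 12, 15, 4, 10, 13, 11, 0, 9, 14, 1, 3, 16]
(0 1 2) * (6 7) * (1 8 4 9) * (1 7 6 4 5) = [8, 2, 0, 3, 9, 1, 6, 4, 5, 7] = (0 8 5 1 2)(4 9 7)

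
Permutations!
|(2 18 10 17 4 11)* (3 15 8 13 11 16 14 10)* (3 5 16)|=13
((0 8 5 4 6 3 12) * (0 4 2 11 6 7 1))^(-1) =(0 1 7 4 12 3 6 11 2 5 8) =[1, 7, 5, 6, 12, 8, 11, 4, 0, 9, 10, 2, 3]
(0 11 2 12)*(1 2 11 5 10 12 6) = [5, 2, 6, 3, 4, 10, 1, 7, 8, 9, 12, 11, 0] = (0 5 10 12)(1 2 6)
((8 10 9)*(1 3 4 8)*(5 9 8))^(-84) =(10)(1 3 4 5 9) =[0, 3, 2, 4, 5, 9, 6, 7, 8, 1, 10]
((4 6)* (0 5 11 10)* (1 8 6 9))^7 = [10, 6, 2, 3, 1, 0, 9, 7, 4, 8, 11, 5] = (0 10 11 5)(1 6 9 8 4)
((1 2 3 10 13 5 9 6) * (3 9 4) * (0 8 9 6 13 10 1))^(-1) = (0 6 2 1 3 4 5 13 9 8) = [6, 3, 1, 4, 5, 13, 2, 7, 0, 8, 10, 11, 12, 9]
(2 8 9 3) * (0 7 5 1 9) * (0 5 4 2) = [7, 9, 8, 0, 2, 1, 6, 4, 5, 3] = (0 7 4 2 8 5 1 9 3)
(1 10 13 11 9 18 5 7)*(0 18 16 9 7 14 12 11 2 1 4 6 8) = (0 18 5 14 12 11 7 4 6 8)(1 10 13 2)(9 16) = [18, 10, 1, 3, 6, 14, 8, 4, 0, 16, 13, 7, 11, 2, 12, 15, 9, 17, 5]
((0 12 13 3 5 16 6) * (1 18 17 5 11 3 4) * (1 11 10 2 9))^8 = (0 9 12 1 13 18 4 17 11 5 3 16 10 6 2) = [9, 13, 0, 16, 17, 3, 2, 7, 8, 12, 6, 5, 1, 18, 14, 15, 10, 11, 4]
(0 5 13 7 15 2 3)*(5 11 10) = (0 11 10 5 13 7 15 2 3) = [11, 1, 3, 0, 4, 13, 6, 15, 8, 9, 5, 10, 12, 7, 14, 2]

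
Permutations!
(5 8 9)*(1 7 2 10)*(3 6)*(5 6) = [0, 7, 10, 5, 4, 8, 3, 2, 9, 6, 1] = (1 7 2 10)(3 5 8 9 6)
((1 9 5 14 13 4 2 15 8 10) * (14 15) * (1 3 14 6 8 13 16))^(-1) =(1 16 14 3 10 8 6 2 4 13 15 5 9) =[0, 16, 4, 10, 13, 9, 2, 7, 6, 1, 8, 11, 12, 15, 3, 5, 14]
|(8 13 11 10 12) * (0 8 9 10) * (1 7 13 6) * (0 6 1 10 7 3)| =28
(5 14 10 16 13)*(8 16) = [0, 1, 2, 3, 4, 14, 6, 7, 16, 9, 8, 11, 12, 5, 10, 15, 13] = (5 14 10 8 16 13)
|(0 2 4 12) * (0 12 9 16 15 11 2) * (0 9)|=7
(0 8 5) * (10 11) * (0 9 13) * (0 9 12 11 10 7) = (0 8 5 12 11 7)(9 13) = [8, 1, 2, 3, 4, 12, 6, 0, 5, 13, 10, 7, 11, 9]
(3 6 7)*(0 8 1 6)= (0 8 1 6 7 3)= [8, 6, 2, 0, 4, 5, 7, 3, 1]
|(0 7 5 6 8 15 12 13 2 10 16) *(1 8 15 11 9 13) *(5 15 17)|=12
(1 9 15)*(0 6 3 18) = [6, 9, 2, 18, 4, 5, 3, 7, 8, 15, 10, 11, 12, 13, 14, 1, 16, 17, 0] = (0 6 3 18)(1 9 15)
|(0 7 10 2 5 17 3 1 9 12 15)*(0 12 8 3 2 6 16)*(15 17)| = 20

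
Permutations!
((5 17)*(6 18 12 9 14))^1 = (5 17)(6 18 12 9 14) = [0, 1, 2, 3, 4, 17, 18, 7, 8, 14, 10, 11, 9, 13, 6, 15, 16, 5, 12]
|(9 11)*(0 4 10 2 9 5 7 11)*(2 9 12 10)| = |(0 4 2 12 10 9)(5 7 11)| = 6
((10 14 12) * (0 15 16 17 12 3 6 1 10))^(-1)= (0 12 17 16 15)(1 6 3 14 10)= [12, 6, 2, 14, 4, 5, 3, 7, 8, 9, 1, 11, 17, 13, 10, 0, 15, 16]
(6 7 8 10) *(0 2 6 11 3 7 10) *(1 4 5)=(0 2 6 10 11 3 7 8)(1 4 5)=[2, 4, 6, 7, 5, 1, 10, 8, 0, 9, 11, 3]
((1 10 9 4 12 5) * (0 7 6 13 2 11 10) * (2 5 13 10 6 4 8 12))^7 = (0 9 7 8 4 12 2 13 11 5 6 1 10) = [9, 10, 13, 3, 12, 6, 1, 8, 4, 7, 0, 5, 2, 11]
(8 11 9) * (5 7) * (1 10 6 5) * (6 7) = (1 10 7)(5 6)(8 11 9) = [0, 10, 2, 3, 4, 6, 5, 1, 11, 8, 7, 9]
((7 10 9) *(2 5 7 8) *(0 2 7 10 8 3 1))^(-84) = [0, 1, 2, 3, 4, 5, 6, 7, 8, 9, 10] = (10)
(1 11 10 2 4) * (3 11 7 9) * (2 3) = [0, 7, 4, 11, 1, 5, 6, 9, 8, 2, 3, 10] = (1 7 9 2 4)(3 11 10)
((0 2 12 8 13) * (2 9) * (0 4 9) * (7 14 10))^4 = [0, 1, 4, 3, 8, 5, 6, 14, 2, 13, 7, 11, 9, 12, 10] = (2 4 8)(7 14 10)(9 13 12)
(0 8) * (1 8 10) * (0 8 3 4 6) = [10, 3, 2, 4, 6, 5, 0, 7, 8, 9, 1] = (0 10 1 3 4 6)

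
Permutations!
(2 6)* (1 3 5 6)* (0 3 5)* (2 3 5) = (0 5 6 3)(1 2) = [5, 2, 1, 0, 4, 6, 3]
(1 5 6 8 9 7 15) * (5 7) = (1 7 15)(5 6 8 9) = [0, 7, 2, 3, 4, 6, 8, 15, 9, 5, 10, 11, 12, 13, 14, 1]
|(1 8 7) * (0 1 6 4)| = |(0 1 8 7 6 4)| = 6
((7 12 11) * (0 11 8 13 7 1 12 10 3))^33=[7, 3, 2, 13, 4, 5, 6, 12, 11, 9, 8, 10, 0, 1]=(0 7 12)(1 3 13)(8 11 10)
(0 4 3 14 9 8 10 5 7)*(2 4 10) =(0 10 5 7)(2 4 3 14 9 8) =[10, 1, 4, 14, 3, 7, 6, 0, 2, 8, 5, 11, 12, 13, 9]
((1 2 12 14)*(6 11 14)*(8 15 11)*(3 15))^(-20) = (1 11 3 6 2 14 15 8 12) = [0, 11, 14, 6, 4, 5, 2, 7, 12, 9, 10, 3, 1, 13, 15, 8]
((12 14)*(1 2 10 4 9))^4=(14)(1 9 4 10 2)=[0, 9, 1, 3, 10, 5, 6, 7, 8, 4, 2, 11, 12, 13, 14]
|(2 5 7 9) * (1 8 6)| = 12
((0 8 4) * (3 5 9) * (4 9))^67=(0 8 9 3 5 4)=[8, 1, 2, 5, 0, 4, 6, 7, 9, 3]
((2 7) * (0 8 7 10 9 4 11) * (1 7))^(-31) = [10, 4, 0, 3, 7, 5, 6, 11, 9, 1, 8, 2] = (0 10 8 9 1 4 7 11 2)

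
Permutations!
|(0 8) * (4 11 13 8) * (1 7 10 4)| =8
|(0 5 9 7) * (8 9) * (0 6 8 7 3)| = 7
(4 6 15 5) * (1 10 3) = [0, 10, 2, 1, 6, 4, 15, 7, 8, 9, 3, 11, 12, 13, 14, 5] = (1 10 3)(4 6 15 5)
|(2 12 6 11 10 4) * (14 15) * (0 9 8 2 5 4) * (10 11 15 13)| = |(0 9 8 2 12 6 15 14 13 10)(4 5)| = 10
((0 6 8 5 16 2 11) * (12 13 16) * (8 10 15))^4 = (0 8 16 6 5 2 10 12 11 15 13) = [8, 1, 10, 3, 4, 2, 5, 7, 16, 9, 12, 15, 11, 0, 14, 13, 6]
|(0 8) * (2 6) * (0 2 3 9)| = |(0 8 2 6 3 9)| = 6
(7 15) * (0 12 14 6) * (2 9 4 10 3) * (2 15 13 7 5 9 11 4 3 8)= (0 12 14 6)(2 11 4 10 8)(3 15 5 9)(7 13)= [12, 1, 11, 15, 10, 9, 0, 13, 2, 3, 8, 4, 14, 7, 6, 5]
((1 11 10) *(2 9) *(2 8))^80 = [0, 10, 8, 3, 4, 5, 6, 7, 9, 2, 11, 1] = (1 10 11)(2 8 9)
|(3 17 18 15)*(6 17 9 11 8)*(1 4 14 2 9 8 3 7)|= |(1 4 14 2 9 11 3 8 6 17 18 15 7)|= 13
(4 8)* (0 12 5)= (0 12 5)(4 8)= [12, 1, 2, 3, 8, 0, 6, 7, 4, 9, 10, 11, 5]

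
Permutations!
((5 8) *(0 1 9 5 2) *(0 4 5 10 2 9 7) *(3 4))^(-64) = [7, 0, 10, 2, 3, 4, 6, 1, 5, 8, 9] = (0 7 1)(2 10 9 8 5 4 3)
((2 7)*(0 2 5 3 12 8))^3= (0 5 8 7 12 2 3)= [5, 1, 3, 0, 4, 8, 6, 12, 7, 9, 10, 11, 2]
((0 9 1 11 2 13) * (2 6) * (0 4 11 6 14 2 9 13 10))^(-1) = [10, 9, 14, 3, 13, 5, 1, 7, 8, 6, 2, 4, 12, 0, 11] = (0 10 2 14 11 4 13)(1 9 6)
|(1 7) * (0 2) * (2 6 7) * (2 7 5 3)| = |(0 6 5 3 2)(1 7)| = 10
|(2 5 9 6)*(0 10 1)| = |(0 10 1)(2 5 9 6)| = 12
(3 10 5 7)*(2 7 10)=[0, 1, 7, 2, 4, 10, 6, 3, 8, 9, 5]=(2 7 3)(5 10)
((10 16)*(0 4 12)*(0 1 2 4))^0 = (16) = [0, 1, 2, 3, 4, 5, 6, 7, 8, 9, 10, 11, 12, 13, 14, 15, 16]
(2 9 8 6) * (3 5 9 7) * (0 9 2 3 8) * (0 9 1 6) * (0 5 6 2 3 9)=(0 1 2 7 8 5 3 6 9)=[1, 2, 7, 6, 4, 3, 9, 8, 5, 0]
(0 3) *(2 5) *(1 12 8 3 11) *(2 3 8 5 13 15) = (0 11 1 12 5 3)(2 13 15) = [11, 12, 13, 0, 4, 3, 6, 7, 8, 9, 10, 1, 5, 15, 14, 2]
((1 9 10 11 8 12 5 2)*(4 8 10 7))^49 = (1 9 7 4 8 12 5 2)(10 11) = [0, 9, 1, 3, 8, 2, 6, 4, 12, 7, 11, 10, 5]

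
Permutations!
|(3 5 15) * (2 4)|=|(2 4)(3 5 15)|=6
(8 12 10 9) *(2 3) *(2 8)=(2 3 8 12 10 9)=[0, 1, 3, 8, 4, 5, 6, 7, 12, 2, 9, 11, 10]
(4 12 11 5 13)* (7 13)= (4 12 11 5 7 13)= [0, 1, 2, 3, 12, 7, 6, 13, 8, 9, 10, 5, 11, 4]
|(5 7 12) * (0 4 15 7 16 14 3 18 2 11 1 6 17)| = |(0 4 15 7 12 5 16 14 3 18 2 11 1 6 17)| = 15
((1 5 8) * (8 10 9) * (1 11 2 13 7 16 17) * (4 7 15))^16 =(1 9 2 4 17 10 11 15 16 5 8 13 7) =[0, 9, 4, 3, 17, 8, 6, 1, 13, 2, 11, 15, 12, 7, 14, 16, 5, 10]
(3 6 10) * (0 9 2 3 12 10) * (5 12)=(0 9 2 3 6)(5 12 10)=[9, 1, 3, 6, 4, 12, 0, 7, 8, 2, 5, 11, 10]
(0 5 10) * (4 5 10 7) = (0 10)(4 5 7) = [10, 1, 2, 3, 5, 7, 6, 4, 8, 9, 0]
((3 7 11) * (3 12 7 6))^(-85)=(3 6)(7 12 11)=[0, 1, 2, 6, 4, 5, 3, 12, 8, 9, 10, 7, 11]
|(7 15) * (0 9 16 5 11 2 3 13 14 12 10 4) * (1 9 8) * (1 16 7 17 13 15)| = |(0 8 16 5 11 2 3 15 17 13 14 12 10 4)(1 9 7)| = 42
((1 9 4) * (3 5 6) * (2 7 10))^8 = (1 4 9)(2 10 7)(3 6 5) = [0, 4, 10, 6, 9, 3, 5, 2, 8, 1, 7]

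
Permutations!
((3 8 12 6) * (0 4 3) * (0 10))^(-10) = [12, 1, 2, 10, 6, 5, 3, 7, 0, 9, 8, 11, 4] = (0 12 4 6 3 10 8)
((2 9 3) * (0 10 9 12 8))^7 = (12) = [0, 1, 2, 3, 4, 5, 6, 7, 8, 9, 10, 11, 12]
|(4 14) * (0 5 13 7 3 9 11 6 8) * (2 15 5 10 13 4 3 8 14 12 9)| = |(0 10 13 7 8)(2 15 5 4 12 9 11 6 14 3)| = 10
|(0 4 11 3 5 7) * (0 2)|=|(0 4 11 3 5 7 2)|=7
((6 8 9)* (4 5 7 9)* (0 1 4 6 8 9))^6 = (9)(0 1 4 5 7) = [1, 4, 2, 3, 5, 7, 6, 0, 8, 9]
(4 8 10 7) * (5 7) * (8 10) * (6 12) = [0, 1, 2, 3, 10, 7, 12, 4, 8, 9, 5, 11, 6] = (4 10 5 7)(6 12)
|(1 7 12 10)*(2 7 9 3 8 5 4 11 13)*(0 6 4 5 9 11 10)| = 30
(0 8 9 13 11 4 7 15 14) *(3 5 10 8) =[3, 1, 2, 5, 7, 10, 6, 15, 9, 13, 8, 4, 12, 11, 0, 14] =(0 3 5 10 8 9 13 11 4 7 15 14)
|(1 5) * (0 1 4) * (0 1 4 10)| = 5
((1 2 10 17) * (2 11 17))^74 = (1 17 11) = [0, 17, 2, 3, 4, 5, 6, 7, 8, 9, 10, 1, 12, 13, 14, 15, 16, 11]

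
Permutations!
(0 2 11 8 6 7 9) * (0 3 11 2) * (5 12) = (3 11 8 6 7 9)(5 12) = [0, 1, 2, 11, 4, 12, 7, 9, 6, 3, 10, 8, 5]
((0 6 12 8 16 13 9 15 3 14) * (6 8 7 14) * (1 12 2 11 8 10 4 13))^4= [9, 0, 1, 8, 3, 5, 16, 4, 7, 2, 15, 12, 10, 6, 13, 11, 14]= (0 9 2 1)(3 8 7 4)(6 16 14 13)(10 15 11 12)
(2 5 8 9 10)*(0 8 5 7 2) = (0 8 9 10)(2 7) = [8, 1, 7, 3, 4, 5, 6, 2, 9, 10, 0]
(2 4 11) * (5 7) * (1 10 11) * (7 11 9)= (1 10 9 7 5 11 2 4)= [0, 10, 4, 3, 1, 11, 6, 5, 8, 7, 9, 2]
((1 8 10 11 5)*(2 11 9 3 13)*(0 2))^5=(0 8)(1 13)(2 10)(3 5)(9 11)=[8, 13, 10, 5, 4, 3, 6, 7, 0, 11, 2, 9, 12, 1]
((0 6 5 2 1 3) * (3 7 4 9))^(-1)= (0 3 9 4 7 1 2 5 6)= [3, 2, 5, 9, 7, 6, 0, 1, 8, 4]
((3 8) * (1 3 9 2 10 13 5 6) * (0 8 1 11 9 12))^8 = (0 12 8)(2 10 13 5 6 11 9) = [12, 1, 10, 3, 4, 6, 11, 7, 0, 2, 13, 9, 8, 5]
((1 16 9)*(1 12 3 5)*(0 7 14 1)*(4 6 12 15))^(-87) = (0 12 15 1)(3 4 16 7)(5 6 9 14) = [12, 0, 2, 4, 16, 6, 9, 3, 8, 14, 10, 11, 15, 13, 5, 1, 7]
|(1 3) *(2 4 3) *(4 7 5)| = |(1 2 7 5 4 3)| = 6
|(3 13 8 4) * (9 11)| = |(3 13 8 4)(9 11)| = 4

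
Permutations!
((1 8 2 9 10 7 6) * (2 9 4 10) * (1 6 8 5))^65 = (1 5)(2 9 8 7 10 4) = [0, 5, 9, 3, 2, 1, 6, 10, 7, 8, 4]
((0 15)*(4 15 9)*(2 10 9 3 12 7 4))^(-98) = [4, 1, 10, 15, 12, 5, 6, 3, 8, 2, 9, 11, 0, 13, 14, 7] = (0 4 12)(2 10 9)(3 15 7)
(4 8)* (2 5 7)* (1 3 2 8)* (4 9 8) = (1 3 2 5 7 4)(8 9) = [0, 3, 5, 2, 1, 7, 6, 4, 9, 8]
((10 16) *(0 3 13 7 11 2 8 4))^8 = (16) = [0, 1, 2, 3, 4, 5, 6, 7, 8, 9, 10, 11, 12, 13, 14, 15, 16]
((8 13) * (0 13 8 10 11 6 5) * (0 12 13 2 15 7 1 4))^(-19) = (0 4 1 7 15 2)(5 6 11 10 13 12) = [4, 7, 0, 3, 1, 6, 11, 15, 8, 9, 13, 10, 5, 12, 14, 2]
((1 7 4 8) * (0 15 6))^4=(0 15 6)=[15, 1, 2, 3, 4, 5, 0, 7, 8, 9, 10, 11, 12, 13, 14, 6]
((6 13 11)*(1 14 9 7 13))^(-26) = (1 9 13 6 14 7 11) = [0, 9, 2, 3, 4, 5, 14, 11, 8, 13, 10, 1, 12, 6, 7]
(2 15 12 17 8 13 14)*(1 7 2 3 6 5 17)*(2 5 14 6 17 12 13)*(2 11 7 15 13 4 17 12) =[0, 15, 13, 12, 17, 2, 14, 5, 11, 9, 10, 7, 1, 6, 3, 4, 16, 8] =(1 15 4 17 8 11 7 5 2 13 6 14 3 12)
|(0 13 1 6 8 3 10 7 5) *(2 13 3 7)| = |(0 3 10 2 13 1 6 8 7 5)| = 10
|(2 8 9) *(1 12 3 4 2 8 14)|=6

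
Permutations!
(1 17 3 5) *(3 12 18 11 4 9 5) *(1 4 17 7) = (1 7)(4 9 5)(11 17 12 18) = [0, 7, 2, 3, 9, 4, 6, 1, 8, 5, 10, 17, 18, 13, 14, 15, 16, 12, 11]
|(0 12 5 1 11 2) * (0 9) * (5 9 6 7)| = |(0 12 9)(1 11 2 6 7 5)| = 6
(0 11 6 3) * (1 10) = (0 11 6 3)(1 10) = [11, 10, 2, 0, 4, 5, 3, 7, 8, 9, 1, 6]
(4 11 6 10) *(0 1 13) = (0 1 13)(4 11 6 10) = [1, 13, 2, 3, 11, 5, 10, 7, 8, 9, 4, 6, 12, 0]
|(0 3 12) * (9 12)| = 4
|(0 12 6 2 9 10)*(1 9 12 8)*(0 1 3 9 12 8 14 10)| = 10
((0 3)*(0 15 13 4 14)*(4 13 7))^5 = (0 14 4 7 15 3) = [14, 1, 2, 0, 7, 5, 6, 15, 8, 9, 10, 11, 12, 13, 4, 3]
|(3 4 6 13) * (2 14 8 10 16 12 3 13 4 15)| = 8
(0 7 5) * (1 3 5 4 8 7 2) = (0 2 1 3 5)(4 8 7) = [2, 3, 1, 5, 8, 0, 6, 4, 7]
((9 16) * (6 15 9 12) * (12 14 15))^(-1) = (6 12)(9 15 14 16) = [0, 1, 2, 3, 4, 5, 12, 7, 8, 15, 10, 11, 6, 13, 16, 14, 9]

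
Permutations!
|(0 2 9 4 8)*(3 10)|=|(0 2 9 4 8)(3 10)|=10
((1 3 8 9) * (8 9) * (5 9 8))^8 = (1 5 3 9 8) = [0, 5, 2, 9, 4, 3, 6, 7, 1, 8]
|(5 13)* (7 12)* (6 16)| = 2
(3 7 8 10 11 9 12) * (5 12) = (3 7 8 10 11 9 5 12) = [0, 1, 2, 7, 4, 12, 6, 8, 10, 5, 11, 9, 3]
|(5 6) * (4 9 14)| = |(4 9 14)(5 6)| = 6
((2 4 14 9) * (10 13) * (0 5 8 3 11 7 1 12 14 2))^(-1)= (0 9 14 12 1 7 11 3 8 5)(2 4)(10 13)= [9, 7, 4, 8, 2, 0, 6, 11, 5, 14, 13, 3, 1, 10, 12]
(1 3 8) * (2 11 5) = [0, 3, 11, 8, 4, 2, 6, 7, 1, 9, 10, 5] = (1 3 8)(2 11 5)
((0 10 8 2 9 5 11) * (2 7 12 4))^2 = [8, 1, 5, 3, 9, 0, 6, 4, 12, 11, 7, 10, 2] = (0 8 12 2 5)(4 9 11 10 7)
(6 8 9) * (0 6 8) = (0 6)(8 9) = [6, 1, 2, 3, 4, 5, 0, 7, 9, 8]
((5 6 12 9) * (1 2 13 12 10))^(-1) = (1 10 6 5 9 12 13 2) = [0, 10, 1, 3, 4, 9, 5, 7, 8, 12, 6, 11, 13, 2]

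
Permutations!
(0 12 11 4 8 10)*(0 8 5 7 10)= (0 12 11 4 5 7 10 8)= [12, 1, 2, 3, 5, 7, 6, 10, 0, 9, 8, 4, 11]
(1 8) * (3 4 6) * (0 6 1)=(0 6 3 4 1 8)=[6, 8, 2, 4, 1, 5, 3, 7, 0]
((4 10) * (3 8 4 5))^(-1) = (3 5 10 4 8) = [0, 1, 2, 5, 8, 10, 6, 7, 3, 9, 4]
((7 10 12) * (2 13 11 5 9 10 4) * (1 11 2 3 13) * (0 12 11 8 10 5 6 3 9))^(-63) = (0 4)(1 8 10 11 6 3 13 2)(5 7)(9 12) = [4, 8, 1, 13, 0, 7, 3, 5, 10, 12, 11, 6, 9, 2]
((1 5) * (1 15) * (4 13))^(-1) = (1 15 5)(4 13) = [0, 15, 2, 3, 13, 1, 6, 7, 8, 9, 10, 11, 12, 4, 14, 5]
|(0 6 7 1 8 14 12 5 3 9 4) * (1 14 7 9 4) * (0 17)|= |(0 6 9 1 8 7 14 12 5 3 4 17)|= 12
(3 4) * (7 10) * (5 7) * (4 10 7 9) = (3 10 5 9 4) = [0, 1, 2, 10, 3, 9, 6, 7, 8, 4, 5]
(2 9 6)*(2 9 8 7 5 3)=(2 8 7 5 3)(6 9)=[0, 1, 8, 2, 4, 3, 9, 5, 7, 6]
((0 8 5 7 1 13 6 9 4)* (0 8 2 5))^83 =(0 7 6 8 5 13 4 2 1 9) =[7, 9, 1, 3, 2, 13, 8, 6, 5, 0, 10, 11, 12, 4]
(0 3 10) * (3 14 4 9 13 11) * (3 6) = (0 14 4 9 13 11 6 3 10) = [14, 1, 2, 10, 9, 5, 3, 7, 8, 13, 0, 6, 12, 11, 4]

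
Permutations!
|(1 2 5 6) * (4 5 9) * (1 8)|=|(1 2 9 4 5 6 8)|=7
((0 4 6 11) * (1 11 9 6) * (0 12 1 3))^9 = (12)(6 9) = [0, 1, 2, 3, 4, 5, 9, 7, 8, 6, 10, 11, 12]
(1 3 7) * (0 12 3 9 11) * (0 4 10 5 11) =(0 12 3 7 1 9)(4 10 5 11) =[12, 9, 2, 7, 10, 11, 6, 1, 8, 0, 5, 4, 3]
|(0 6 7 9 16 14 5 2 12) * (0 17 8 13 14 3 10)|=|(0 6 7 9 16 3 10)(2 12 17 8 13 14 5)|=7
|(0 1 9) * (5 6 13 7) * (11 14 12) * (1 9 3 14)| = |(0 9)(1 3 14 12 11)(5 6 13 7)| = 20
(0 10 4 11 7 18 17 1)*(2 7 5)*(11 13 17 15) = (0 10 4 13 17 1)(2 7 18 15 11 5) = [10, 0, 7, 3, 13, 2, 6, 18, 8, 9, 4, 5, 12, 17, 14, 11, 16, 1, 15]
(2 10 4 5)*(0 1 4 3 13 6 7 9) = [1, 4, 10, 13, 5, 2, 7, 9, 8, 0, 3, 11, 12, 6] = (0 1 4 5 2 10 3 13 6 7 9)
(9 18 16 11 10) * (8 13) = (8 13)(9 18 16 11 10) = [0, 1, 2, 3, 4, 5, 6, 7, 13, 18, 9, 10, 12, 8, 14, 15, 11, 17, 16]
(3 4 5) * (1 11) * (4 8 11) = (1 4 5 3 8 11) = [0, 4, 2, 8, 5, 3, 6, 7, 11, 9, 10, 1]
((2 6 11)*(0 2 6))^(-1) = (0 2)(6 11) = [2, 1, 0, 3, 4, 5, 11, 7, 8, 9, 10, 6]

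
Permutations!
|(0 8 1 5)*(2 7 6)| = 12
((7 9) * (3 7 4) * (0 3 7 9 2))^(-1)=[2, 1, 7, 0, 9, 5, 6, 4, 8, 3]=(0 2 7 4 9 3)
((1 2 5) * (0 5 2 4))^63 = (0 4 1 5) = [4, 5, 2, 3, 1, 0]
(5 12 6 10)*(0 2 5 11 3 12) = [2, 1, 5, 12, 4, 0, 10, 7, 8, 9, 11, 3, 6] = (0 2 5)(3 12 6 10 11)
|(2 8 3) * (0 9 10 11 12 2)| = |(0 9 10 11 12 2 8 3)| = 8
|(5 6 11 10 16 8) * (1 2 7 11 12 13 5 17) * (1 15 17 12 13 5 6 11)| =6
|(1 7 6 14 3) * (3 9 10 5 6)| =|(1 7 3)(5 6 14 9 10)| =15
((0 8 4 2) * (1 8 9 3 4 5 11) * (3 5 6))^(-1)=(0 2 4 3 6 8 1 11 5 9)=[2, 11, 4, 6, 3, 9, 8, 7, 1, 0, 10, 5]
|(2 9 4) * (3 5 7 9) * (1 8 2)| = 8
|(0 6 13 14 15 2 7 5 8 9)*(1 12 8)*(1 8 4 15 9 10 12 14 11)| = |(0 6 13 11 1 14 9)(2 7 5 8 10 12 4 15)| = 56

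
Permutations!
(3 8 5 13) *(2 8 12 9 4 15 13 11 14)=(2 8 5 11 14)(3 12 9 4 15 13)=[0, 1, 8, 12, 15, 11, 6, 7, 5, 4, 10, 14, 9, 3, 2, 13]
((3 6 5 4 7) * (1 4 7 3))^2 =[0, 3, 2, 5, 6, 1, 7, 4] =(1 3 5)(4 6 7)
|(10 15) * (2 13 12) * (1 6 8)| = |(1 6 8)(2 13 12)(10 15)| = 6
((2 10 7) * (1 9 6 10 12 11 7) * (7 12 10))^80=[0, 6, 1, 3, 4, 5, 2, 10, 8, 7, 9, 11, 12]=(12)(1 6 2)(7 10 9)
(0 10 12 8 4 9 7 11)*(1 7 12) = (0 10 1 7 11)(4 9 12 8) = [10, 7, 2, 3, 9, 5, 6, 11, 4, 12, 1, 0, 8]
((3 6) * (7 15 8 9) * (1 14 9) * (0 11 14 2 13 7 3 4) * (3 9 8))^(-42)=(0 13)(1 6)(2 4)(3 8)(7 11)(14 15)=[13, 6, 4, 8, 2, 5, 1, 11, 3, 9, 10, 7, 12, 0, 15, 14]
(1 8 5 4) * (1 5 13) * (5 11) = [0, 8, 2, 3, 11, 4, 6, 7, 13, 9, 10, 5, 12, 1] = (1 8 13)(4 11 5)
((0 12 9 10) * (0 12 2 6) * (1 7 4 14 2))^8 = [1, 7, 6, 3, 14, 5, 0, 4, 8, 12, 9, 11, 10, 13, 2] = (0 1 7 4 14 2 6)(9 12 10)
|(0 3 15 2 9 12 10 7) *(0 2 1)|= |(0 3 15 1)(2 9 12 10 7)|= 20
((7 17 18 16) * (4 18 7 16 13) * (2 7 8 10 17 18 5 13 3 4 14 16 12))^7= (2 14 4 7 16 5 18 12 13 3)(8 10 17)= [0, 1, 14, 2, 7, 18, 6, 16, 10, 9, 17, 11, 13, 3, 4, 15, 5, 8, 12]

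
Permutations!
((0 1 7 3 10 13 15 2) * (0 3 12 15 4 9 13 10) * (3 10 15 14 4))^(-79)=(0 7 14 9 3 1 12 4 13)(2 15 10)=[7, 12, 15, 1, 13, 5, 6, 14, 8, 3, 2, 11, 4, 0, 9, 10]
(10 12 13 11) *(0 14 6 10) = (0 14 6 10 12 13 11) = [14, 1, 2, 3, 4, 5, 10, 7, 8, 9, 12, 0, 13, 11, 6]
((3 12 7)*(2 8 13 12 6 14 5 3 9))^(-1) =(2 9 7 12 13 8)(3 5 14 6) =[0, 1, 9, 5, 4, 14, 3, 12, 2, 7, 10, 11, 13, 8, 6]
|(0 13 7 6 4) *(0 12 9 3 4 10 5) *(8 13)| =28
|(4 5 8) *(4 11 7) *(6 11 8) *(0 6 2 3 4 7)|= 12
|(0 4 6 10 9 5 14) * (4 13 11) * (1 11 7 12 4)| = |(0 13 7 12 4 6 10 9 5 14)(1 11)| = 10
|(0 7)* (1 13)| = |(0 7)(1 13)| = 2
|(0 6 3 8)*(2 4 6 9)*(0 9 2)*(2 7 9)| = 15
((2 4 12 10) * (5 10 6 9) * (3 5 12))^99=(12)(2 10 5 3 4)=[0, 1, 10, 4, 2, 3, 6, 7, 8, 9, 5, 11, 12]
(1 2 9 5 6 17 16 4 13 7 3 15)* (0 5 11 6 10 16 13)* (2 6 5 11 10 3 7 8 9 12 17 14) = (0 11 5 3 15 1 6 14 2 12 17 13 8 9 10 16 4) = [11, 6, 12, 15, 0, 3, 14, 7, 9, 10, 16, 5, 17, 8, 2, 1, 4, 13]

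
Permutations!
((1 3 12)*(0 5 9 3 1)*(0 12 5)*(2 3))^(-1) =(12)(2 9 5 3) =[0, 1, 9, 2, 4, 3, 6, 7, 8, 5, 10, 11, 12]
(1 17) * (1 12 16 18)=(1 17 12 16 18)=[0, 17, 2, 3, 4, 5, 6, 7, 8, 9, 10, 11, 16, 13, 14, 15, 18, 12, 1]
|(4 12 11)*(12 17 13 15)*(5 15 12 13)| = |(4 17 5 15 13 12 11)| = 7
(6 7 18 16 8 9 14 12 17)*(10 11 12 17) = (6 7 18 16 8 9 14 17)(10 11 12) = [0, 1, 2, 3, 4, 5, 7, 18, 9, 14, 11, 12, 10, 13, 17, 15, 8, 6, 16]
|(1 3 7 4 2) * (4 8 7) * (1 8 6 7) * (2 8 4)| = 10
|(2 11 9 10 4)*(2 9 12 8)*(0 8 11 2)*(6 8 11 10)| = |(0 11 12 10 4 9 6 8)| = 8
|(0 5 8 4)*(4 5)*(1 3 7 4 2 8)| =|(0 2 8 5 1 3 7 4)| =8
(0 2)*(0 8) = (0 2 8) = [2, 1, 8, 3, 4, 5, 6, 7, 0]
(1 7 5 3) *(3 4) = (1 7 5 4 3) = [0, 7, 2, 1, 3, 4, 6, 5]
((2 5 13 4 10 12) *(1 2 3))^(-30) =(1 5 4 12)(2 13 10 3) =[0, 5, 13, 2, 12, 4, 6, 7, 8, 9, 3, 11, 1, 10]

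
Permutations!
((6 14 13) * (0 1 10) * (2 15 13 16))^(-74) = [1, 10, 14, 3, 4, 5, 15, 7, 8, 9, 0, 11, 12, 2, 13, 16, 6] = (0 1 10)(2 14 13)(6 15 16)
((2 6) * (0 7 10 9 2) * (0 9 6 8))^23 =[10, 1, 0, 3, 4, 5, 2, 6, 7, 8, 9] =(0 10 9 8 7 6 2)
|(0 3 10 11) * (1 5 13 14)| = 4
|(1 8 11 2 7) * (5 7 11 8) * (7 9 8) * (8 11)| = |(1 5 9 11 2 8 7)| = 7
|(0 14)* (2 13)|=|(0 14)(2 13)|=2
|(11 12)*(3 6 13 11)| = |(3 6 13 11 12)| = 5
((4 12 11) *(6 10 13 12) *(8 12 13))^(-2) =[0, 1, 2, 3, 12, 5, 11, 7, 6, 9, 4, 8, 10, 13] =(13)(4 12 10)(6 11 8)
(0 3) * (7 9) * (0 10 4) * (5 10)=(0 3 5 10 4)(7 9)=[3, 1, 2, 5, 0, 10, 6, 9, 8, 7, 4]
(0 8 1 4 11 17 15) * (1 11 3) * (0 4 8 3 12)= (0 3 1 8 11 17 15 4 12)= [3, 8, 2, 1, 12, 5, 6, 7, 11, 9, 10, 17, 0, 13, 14, 4, 16, 15]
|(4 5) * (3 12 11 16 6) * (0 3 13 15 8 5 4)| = |(0 3 12 11 16 6 13 15 8 5)| = 10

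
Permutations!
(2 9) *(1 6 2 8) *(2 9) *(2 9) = (1 6 2 9 8) = [0, 6, 9, 3, 4, 5, 2, 7, 1, 8]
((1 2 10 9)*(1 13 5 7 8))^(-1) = (1 8 7 5 13 9 10 2) = [0, 8, 1, 3, 4, 13, 6, 5, 7, 10, 2, 11, 12, 9]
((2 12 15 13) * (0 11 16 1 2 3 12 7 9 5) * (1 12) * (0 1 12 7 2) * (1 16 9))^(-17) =(0 16 11 7 9 1 5)(3 13 15 12) =[16, 5, 2, 13, 4, 0, 6, 9, 8, 1, 10, 7, 3, 15, 14, 12, 11]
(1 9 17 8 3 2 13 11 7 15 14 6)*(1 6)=(1 9 17 8 3 2 13 11 7 15 14)=[0, 9, 13, 2, 4, 5, 6, 15, 3, 17, 10, 7, 12, 11, 1, 14, 16, 8]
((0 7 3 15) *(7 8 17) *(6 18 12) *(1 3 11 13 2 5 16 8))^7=[15, 0, 13, 1, 4, 2, 18, 17, 16, 9, 10, 7, 6, 11, 14, 3, 5, 8, 12]=(0 15 3 1)(2 13 11 7 17 8 16 5)(6 18 12)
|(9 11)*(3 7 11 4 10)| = |(3 7 11 9 4 10)| = 6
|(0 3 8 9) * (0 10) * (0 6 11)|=7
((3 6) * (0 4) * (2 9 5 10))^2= [0, 1, 5, 3, 4, 2, 6, 7, 8, 10, 9]= (2 5)(9 10)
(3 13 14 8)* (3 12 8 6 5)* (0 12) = (0 12 8)(3 13 14 6 5) = [12, 1, 2, 13, 4, 3, 5, 7, 0, 9, 10, 11, 8, 14, 6]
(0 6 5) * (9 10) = (0 6 5)(9 10) = [6, 1, 2, 3, 4, 0, 5, 7, 8, 10, 9]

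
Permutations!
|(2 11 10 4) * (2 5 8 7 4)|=|(2 11 10)(4 5 8 7)|=12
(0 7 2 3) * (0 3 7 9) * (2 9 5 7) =[5, 1, 2, 3, 4, 7, 6, 9, 8, 0] =(0 5 7 9)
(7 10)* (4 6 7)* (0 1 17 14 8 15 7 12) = (0 1 17 14 8 15 7 10 4 6 12) = [1, 17, 2, 3, 6, 5, 12, 10, 15, 9, 4, 11, 0, 13, 8, 7, 16, 14]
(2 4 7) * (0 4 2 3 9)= (0 4 7 3 9)= [4, 1, 2, 9, 7, 5, 6, 3, 8, 0]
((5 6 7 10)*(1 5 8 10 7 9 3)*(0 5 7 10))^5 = (0 1 5 7 6 10 9 8 3) = [1, 5, 2, 0, 4, 7, 10, 6, 3, 8, 9]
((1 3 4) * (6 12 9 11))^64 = [0, 3, 2, 4, 1, 5, 6, 7, 8, 9, 10, 11, 12] = (12)(1 3 4)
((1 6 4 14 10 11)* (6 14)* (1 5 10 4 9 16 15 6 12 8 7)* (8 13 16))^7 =(1 6 12 7 15 4 8 16 14 9 13)(5 10 11) =[0, 6, 2, 3, 8, 10, 12, 15, 16, 13, 11, 5, 7, 1, 9, 4, 14]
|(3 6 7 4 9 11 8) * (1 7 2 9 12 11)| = 10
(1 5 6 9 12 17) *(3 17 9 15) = [0, 5, 2, 17, 4, 6, 15, 7, 8, 12, 10, 11, 9, 13, 14, 3, 16, 1] = (1 5 6 15 3 17)(9 12)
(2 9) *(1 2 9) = (9)(1 2) = [0, 2, 1, 3, 4, 5, 6, 7, 8, 9]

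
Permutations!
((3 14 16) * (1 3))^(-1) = [0, 16, 2, 1, 4, 5, 6, 7, 8, 9, 10, 11, 12, 13, 3, 15, 14] = (1 16 14 3)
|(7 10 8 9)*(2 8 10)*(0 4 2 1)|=7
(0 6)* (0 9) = [6, 1, 2, 3, 4, 5, 9, 7, 8, 0] = (0 6 9)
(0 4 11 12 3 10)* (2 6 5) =(0 4 11 12 3 10)(2 6 5) =[4, 1, 6, 10, 11, 2, 5, 7, 8, 9, 0, 12, 3]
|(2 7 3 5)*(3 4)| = |(2 7 4 3 5)| = 5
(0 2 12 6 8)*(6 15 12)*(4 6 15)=[2, 1, 15, 3, 6, 5, 8, 7, 0, 9, 10, 11, 4, 13, 14, 12]=(0 2 15 12 4 6 8)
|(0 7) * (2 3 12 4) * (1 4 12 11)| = 10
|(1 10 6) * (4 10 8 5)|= 6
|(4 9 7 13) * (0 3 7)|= |(0 3 7 13 4 9)|= 6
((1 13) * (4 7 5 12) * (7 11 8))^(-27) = (1 13)(4 7)(5 11)(8 12) = [0, 13, 2, 3, 7, 11, 6, 4, 12, 9, 10, 5, 8, 1]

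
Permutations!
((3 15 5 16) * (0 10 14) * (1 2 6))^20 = (16)(0 14 10)(1 6 2) = [14, 6, 1, 3, 4, 5, 2, 7, 8, 9, 0, 11, 12, 13, 10, 15, 16]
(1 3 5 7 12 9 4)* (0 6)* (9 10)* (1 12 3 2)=(0 6)(1 2)(3 5 7)(4 12 10 9)=[6, 2, 1, 5, 12, 7, 0, 3, 8, 4, 9, 11, 10]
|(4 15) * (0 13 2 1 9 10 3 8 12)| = 18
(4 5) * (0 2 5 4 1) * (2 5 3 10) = (0 5 1)(2 3 10) = [5, 0, 3, 10, 4, 1, 6, 7, 8, 9, 2]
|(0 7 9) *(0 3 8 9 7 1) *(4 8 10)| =10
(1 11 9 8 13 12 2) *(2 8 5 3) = [0, 11, 1, 2, 4, 3, 6, 7, 13, 5, 10, 9, 8, 12] = (1 11 9 5 3 2)(8 13 12)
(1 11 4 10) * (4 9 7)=[0, 11, 2, 3, 10, 5, 6, 4, 8, 7, 1, 9]=(1 11 9 7 4 10)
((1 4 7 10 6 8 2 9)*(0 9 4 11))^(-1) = (0 11 1 9)(2 8 6 10 7 4) = [11, 9, 8, 3, 2, 5, 10, 4, 6, 0, 7, 1]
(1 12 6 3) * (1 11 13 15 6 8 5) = (1 12 8 5)(3 11 13 15 6) = [0, 12, 2, 11, 4, 1, 3, 7, 5, 9, 10, 13, 8, 15, 14, 6]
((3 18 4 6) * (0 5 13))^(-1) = (0 13 5)(3 6 4 18) = [13, 1, 2, 6, 18, 0, 4, 7, 8, 9, 10, 11, 12, 5, 14, 15, 16, 17, 3]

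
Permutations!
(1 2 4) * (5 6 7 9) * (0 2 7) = [2, 7, 4, 3, 1, 6, 0, 9, 8, 5] = (0 2 4 1 7 9 5 6)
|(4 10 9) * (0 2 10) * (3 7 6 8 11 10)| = 10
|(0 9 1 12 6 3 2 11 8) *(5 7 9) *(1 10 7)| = |(0 5 1 12 6 3 2 11 8)(7 9 10)| = 9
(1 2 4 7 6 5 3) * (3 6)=(1 2 4 7 3)(5 6)=[0, 2, 4, 1, 7, 6, 5, 3]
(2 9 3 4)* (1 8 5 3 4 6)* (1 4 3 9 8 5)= [0, 5, 8, 6, 2, 9, 4, 7, 1, 3]= (1 5 9 3 6 4 2 8)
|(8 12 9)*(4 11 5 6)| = |(4 11 5 6)(8 12 9)| = 12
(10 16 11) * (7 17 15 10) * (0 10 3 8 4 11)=[10, 1, 2, 8, 11, 5, 6, 17, 4, 9, 16, 7, 12, 13, 14, 3, 0, 15]=(0 10 16)(3 8 4 11 7 17 15)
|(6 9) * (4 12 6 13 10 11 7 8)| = |(4 12 6 9 13 10 11 7 8)| = 9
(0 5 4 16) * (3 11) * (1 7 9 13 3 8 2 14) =(0 5 4 16)(1 7 9 13 3 11 8 2 14) =[5, 7, 14, 11, 16, 4, 6, 9, 2, 13, 10, 8, 12, 3, 1, 15, 0]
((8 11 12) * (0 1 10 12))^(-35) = (0 1 10 12 8 11) = [1, 10, 2, 3, 4, 5, 6, 7, 11, 9, 12, 0, 8]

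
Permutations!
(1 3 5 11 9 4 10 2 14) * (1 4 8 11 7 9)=(1 3 5 7 9 8 11)(2 14 4 10)=[0, 3, 14, 5, 10, 7, 6, 9, 11, 8, 2, 1, 12, 13, 4]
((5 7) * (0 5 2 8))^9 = (0 8 2 7 5) = [8, 1, 7, 3, 4, 0, 6, 5, 2]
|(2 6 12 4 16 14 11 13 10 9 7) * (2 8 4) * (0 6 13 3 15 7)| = |(0 6 12 2 13 10 9)(3 15 7 8 4 16 14 11)| = 56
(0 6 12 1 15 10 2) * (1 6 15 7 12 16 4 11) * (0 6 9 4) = [15, 7, 6, 3, 11, 5, 16, 12, 8, 4, 2, 1, 9, 13, 14, 10, 0] = (0 15 10 2 6 16)(1 7 12 9 4 11)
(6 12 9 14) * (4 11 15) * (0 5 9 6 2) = [5, 1, 0, 3, 11, 9, 12, 7, 8, 14, 10, 15, 6, 13, 2, 4] = (0 5 9 14 2)(4 11 15)(6 12)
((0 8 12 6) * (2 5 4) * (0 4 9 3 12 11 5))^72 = [11, 1, 8, 6, 0, 3, 2, 7, 5, 12, 10, 9, 4] = (0 11 9 12 4)(2 8 5 3 6)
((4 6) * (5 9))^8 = (9) = [0, 1, 2, 3, 4, 5, 6, 7, 8, 9]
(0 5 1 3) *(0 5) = (1 3 5) = [0, 3, 2, 5, 4, 1]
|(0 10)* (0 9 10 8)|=2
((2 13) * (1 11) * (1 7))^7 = (1 11 7)(2 13) = [0, 11, 13, 3, 4, 5, 6, 1, 8, 9, 10, 7, 12, 2]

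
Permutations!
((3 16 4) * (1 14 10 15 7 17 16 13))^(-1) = (1 13 3 4 16 17 7 15 10 14) = [0, 13, 2, 4, 16, 5, 6, 15, 8, 9, 14, 11, 12, 3, 1, 10, 17, 7]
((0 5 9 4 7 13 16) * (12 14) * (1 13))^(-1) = [16, 7, 2, 3, 9, 0, 6, 4, 8, 5, 10, 11, 14, 1, 12, 15, 13] = (0 16 13 1 7 4 9 5)(12 14)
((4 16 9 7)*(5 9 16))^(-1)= (16)(4 7 9 5)= [0, 1, 2, 3, 7, 4, 6, 9, 8, 5, 10, 11, 12, 13, 14, 15, 16]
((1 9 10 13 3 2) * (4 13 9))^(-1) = (1 2 3 13 4)(9 10) = [0, 2, 3, 13, 1, 5, 6, 7, 8, 10, 9, 11, 12, 4]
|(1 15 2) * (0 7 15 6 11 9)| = 8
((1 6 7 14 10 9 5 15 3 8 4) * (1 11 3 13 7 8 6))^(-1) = [0, 1, 2, 11, 8, 9, 3, 13, 6, 10, 14, 4, 12, 15, 7, 5] = (3 11 4 8 6)(5 9 10 14 7 13 15)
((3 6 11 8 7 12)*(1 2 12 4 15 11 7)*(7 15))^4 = (1 6)(2 15)(3 8)(11 12) = [0, 6, 15, 8, 4, 5, 1, 7, 3, 9, 10, 12, 11, 13, 14, 2]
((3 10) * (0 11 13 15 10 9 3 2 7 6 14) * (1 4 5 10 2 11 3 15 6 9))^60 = (15) = [0, 1, 2, 3, 4, 5, 6, 7, 8, 9, 10, 11, 12, 13, 14, 15]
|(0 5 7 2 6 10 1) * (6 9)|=8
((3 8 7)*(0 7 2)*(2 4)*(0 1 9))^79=(0 9 1 2 4 8 3 7)=[9, 2, 4, 7, 8, 5, 6, 0, 3, 1]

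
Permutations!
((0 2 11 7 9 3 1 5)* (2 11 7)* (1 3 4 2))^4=(11)=[0, 1, 2, 3, 4, 5, 6, 7, 8, 9, 10, 11]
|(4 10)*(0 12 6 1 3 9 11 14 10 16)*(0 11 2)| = |(0 12 6 1 3 9 2)(4 16 11 14 10)| = 35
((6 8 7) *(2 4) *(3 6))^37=(2 4)(3 6 8 7)=[0, 1, 4, 6, 2, 5, 8, 3, 7]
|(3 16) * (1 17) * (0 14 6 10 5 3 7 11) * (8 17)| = 9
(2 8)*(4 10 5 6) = [0, 1, 8, 3, 10, 6, 4, 7, 2, 9, 5] = (2 8)(4 10 5 6)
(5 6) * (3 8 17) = [0, 1, 2, 8, 4, 6, 5, 7, 17, 9, 10, 11, 12, 13, 14, 15, 16, 3] = (3 8 17)(5 6)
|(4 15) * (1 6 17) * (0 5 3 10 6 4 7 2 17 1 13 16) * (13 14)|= |(0 5 3 10 6 1 4 15 7 2 17 14 13 16)|= 14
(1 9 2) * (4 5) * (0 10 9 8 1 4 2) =[10, 8, 4, 3, 5, 2, 6, 7, 1, 0, 9] =(0 10 9)(1 8)(2 4 5)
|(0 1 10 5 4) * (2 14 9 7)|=|(0 1 10 5 4)(2 14 9 7)|=20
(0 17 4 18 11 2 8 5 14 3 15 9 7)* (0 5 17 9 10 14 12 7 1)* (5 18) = [9, 0, 8, 15, 5, 12, 6, 18, 17, 1, 14, 2, 7, 13, 3, 10, 16, 4, 11] = (0 9 1)(2 8 17 4 5 12 7 18 11)(3 15 10 14)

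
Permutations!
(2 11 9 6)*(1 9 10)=(1 9 6 2 11 10)=[0, 9, 11, 3, 4, 5, 2, 7, 8, 6, 1, 10]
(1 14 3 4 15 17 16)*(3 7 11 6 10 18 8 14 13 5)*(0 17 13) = (0 17 16 1)(3 4 15 13 5)(6 10 18 8 14 7 11) = [17, 0, 2, 4, 15, 3, 10, 11, 14, 9, 18, 6, 12, 5, 7, 13, 1, 16, 8]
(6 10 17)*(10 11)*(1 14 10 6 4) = (1 14 10 17 4)(6 11) = [0, 14, 2, 3, 1, 5, 11, 7, 8, 9, 17, 6, 12, 13, 10, 15, 16, 4]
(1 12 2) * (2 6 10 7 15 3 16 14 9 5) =(1 12 6 10 7 15 3 16 14 9 5 2) =[0, 12, 1, 16, 4, 2, 10, 15, 8, 5, 7, 11, 6, 13, 9, 3, 14]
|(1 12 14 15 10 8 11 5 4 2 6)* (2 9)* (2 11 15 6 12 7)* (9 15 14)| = |(1 7 2 12 9 11 5 4 15 10 8 14 6)| = 13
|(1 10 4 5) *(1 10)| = 3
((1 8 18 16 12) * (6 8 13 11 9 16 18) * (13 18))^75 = [0, 16, 2, 3, 4, 5, 8, 7, 6, 13, 10, 18, 9, 1, 14, 15, 11, 17, 12] = (1 16 11 18 12 9 13)(6 8)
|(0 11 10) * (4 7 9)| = |(0 11 10)(4 7 9)| = 3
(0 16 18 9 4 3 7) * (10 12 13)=(0 16 18 9 4 3 7)(10 12 13)=[16, 1, 2, 7, 3, 5, 6, 0, 8, 4, 12, 11, 13, 10, 14, 15, 18, 17, 9]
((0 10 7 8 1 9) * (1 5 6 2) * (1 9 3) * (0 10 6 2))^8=[0, 1, 10, 3, 4, 9, 6, 5, 2, 7, 8]=(2 10 8)(5 9 7)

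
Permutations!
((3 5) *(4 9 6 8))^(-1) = [0, 1, 2, 5, 8, 3, 9, 7, 6, 4] = (3 5)(4 8 6 9)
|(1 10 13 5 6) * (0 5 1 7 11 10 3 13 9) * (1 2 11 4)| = |(0 5 6 7 4 1 3 13 2 11 10 9)| = 12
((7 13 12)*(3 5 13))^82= (3 13 7 5 12)= [0, 1, 2, 13, 4, 12, 6, 5, 8, 9, 10, 11, 3, 7]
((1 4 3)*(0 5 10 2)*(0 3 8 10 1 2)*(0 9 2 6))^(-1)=(0 6 3 2 9 10 8 4 1 5)=[6, 5, 9, 2, 1, 0, 3, 7, 4, 10, 8]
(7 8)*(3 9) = (3 9)(7 8) = [0, 1, 2, 9, 4, 5, 6, 8, 7, 3]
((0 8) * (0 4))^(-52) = (0 4 8) = [4, 1, 2, 3, 8, 5, 6, 7, 0]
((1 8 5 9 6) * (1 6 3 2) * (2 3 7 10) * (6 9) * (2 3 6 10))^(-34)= [0, 5, 8, 9, 4, 3, 7, 1, 10, 2, 6]= (1 5 3 9 2 8 10 6 7)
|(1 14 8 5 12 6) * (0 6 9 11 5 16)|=|(0 6 1 14 8 16)(5 12 9 11)|=12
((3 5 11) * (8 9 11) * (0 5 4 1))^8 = (11) = [0, 1, 2, 3, 4, 5, 6, 7, 8, 9, 10, 11]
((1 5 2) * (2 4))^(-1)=(1 2 4 5)=[0, 2, 4, 3, 5, 1]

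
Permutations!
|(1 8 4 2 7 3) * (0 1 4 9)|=4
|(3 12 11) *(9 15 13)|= |(3 12 11)(9 15 13)|= 3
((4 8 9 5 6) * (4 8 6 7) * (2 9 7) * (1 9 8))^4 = (1 8)(2 6)(4 5)(7 9) = [0, 8, 6, 3, 5, 4, 2, 9, 1, 7]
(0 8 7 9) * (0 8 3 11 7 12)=(0 3 11 7 9 8 12)=[3, 1, 2, 11, 4, 5, 6, 9, 12, 8, 10, 7, 0]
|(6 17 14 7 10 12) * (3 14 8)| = 8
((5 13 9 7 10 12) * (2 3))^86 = [0, 1, 2, 3, 4, 9, 6, 12, 8, 10, 5, 11, 13, 7] = (5 9 10)(7 12 13)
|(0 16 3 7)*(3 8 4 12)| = |(0 16 8 4 12 3 7)| = 7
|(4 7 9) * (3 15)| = 6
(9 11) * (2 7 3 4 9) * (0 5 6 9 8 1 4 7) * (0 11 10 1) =(0 5 6 9 10 1 4 8)(2 11)(3 7) =[5, 4, 11, 7, 8, 6, 9, 3, 0, 10, 1, 2]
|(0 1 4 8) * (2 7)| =4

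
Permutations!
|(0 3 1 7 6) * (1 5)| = |(0 3 5 1 7 6)| = 6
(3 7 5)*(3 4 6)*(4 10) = [0, 1, 2, 7, 6, 10, 3, 5, 8, 9, 4] = (3 7 5 10 4 6)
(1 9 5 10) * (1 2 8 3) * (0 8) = (0 8 3 1 9 5 10 2) = [8, 9, 0, 1, 4, 10, 6, 7, 3, 5, 2]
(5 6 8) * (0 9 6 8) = [9, 1, 2, 3, 4, 8, 0, 7, 5, 6] = (0 9 6)(5 8)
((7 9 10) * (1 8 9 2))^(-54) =[0, 1, 2, 3, 4, 5, 6, 7, 8, 9, 10] =(10)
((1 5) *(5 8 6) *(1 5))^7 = [0, 8, 2, 3, 4, 5, 1, 7, 6] = (1 8 6)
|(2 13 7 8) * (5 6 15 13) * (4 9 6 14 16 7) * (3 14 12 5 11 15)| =|(2 11 15 13 4 9 6 3 14 16 7 8)(5 12)| =12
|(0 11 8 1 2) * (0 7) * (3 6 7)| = |(0 11 8 1 2 3 6 7)| = 8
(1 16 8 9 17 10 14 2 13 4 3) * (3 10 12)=[0, 16, 13, 1, 10, 5, 6, 7, 9, 17, 14, 11, 3, 4, 2, 15, 8, 12]=(1 16 8 9 17 12 3)(2 13 4 10 14)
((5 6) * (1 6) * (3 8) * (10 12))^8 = (12)(1 5 6) = [0, 5, 2, 3, 4, 6, 1, 7, 8, 9, 10, 11, 12]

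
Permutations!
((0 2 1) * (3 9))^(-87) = (3 9) = [0, 1, 2, 9, 4, 5, 6, 7, 8, 3]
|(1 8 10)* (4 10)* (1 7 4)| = |(1 8)(4 10 7)| = 6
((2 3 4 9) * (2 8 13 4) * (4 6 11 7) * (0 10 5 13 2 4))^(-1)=[7, 1, 8, 2, 3, 10, 13, 11, 9, 4, 0, 6, 12, 5]=(0 7 11 6 13 5 10)(2 8 9 4 3)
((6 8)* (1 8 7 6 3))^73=(1 8 3)(6 7)=[0, 8, 2, 1, 4, 5, 7, 6, 3]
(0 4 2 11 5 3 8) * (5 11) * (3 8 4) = [3, 1, 5, 4, 2, 8, 6, 7, 0, 9, 10, 11] = (11)(0 3 4 2 5 8)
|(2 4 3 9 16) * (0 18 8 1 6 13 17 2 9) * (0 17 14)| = 28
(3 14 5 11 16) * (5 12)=[0, 1, 2, 14, 4, 11, 6, 7, 8, 9, 10, 16, 5, 13, 12, 15, 3]=(3 14 12 5 11 16)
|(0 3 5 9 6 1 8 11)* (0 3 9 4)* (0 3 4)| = 9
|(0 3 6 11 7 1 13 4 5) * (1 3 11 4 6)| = 9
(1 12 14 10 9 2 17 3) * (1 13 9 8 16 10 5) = (1 12 14 5)(2 17 3 13 9)(8 16 10) = [0, 12, 17, 13, 4, 1, 6, 7, 16, 2, 8, 11, 14, 9, 5, 15, 10, 3]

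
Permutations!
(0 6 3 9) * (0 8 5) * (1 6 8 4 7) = (0 8 5)(1 6 3 9 4 7) = [8, 6, 2, 9, 7, 0, 3, 1, 5, 4]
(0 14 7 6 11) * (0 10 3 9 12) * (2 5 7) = (0 14 2 5 7 6 11 10 3 9 12) = [14, 1, 5, 9, 4, 7, 11, 6, 8, 12, 3, 10, 0, 13, 2]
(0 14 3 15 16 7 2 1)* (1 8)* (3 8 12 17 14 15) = (0 15 16 7 2 12 17 14 8 1) = [15, 0, 12, 3, 4, 5, 6, 2, 1, 9, 10, 11, 17, 13, 8, 16, 7, 14]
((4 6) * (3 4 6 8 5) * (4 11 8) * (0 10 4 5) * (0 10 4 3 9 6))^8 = (11)(0 9 4 6 5) = [9, 1, 2, 3, 6, 0, 5, 7, 8, 4, 10, 11]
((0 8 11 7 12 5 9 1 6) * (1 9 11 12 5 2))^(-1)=[6, 2, 12, 3, 4, 7, 1, 11, 0, 9, 10, 5, 8]=(0 6 1 2 12 8)(5 7 11)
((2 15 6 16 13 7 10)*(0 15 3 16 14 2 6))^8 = (16) = [0, 1, 2, 3, 4, 5, 6, 7, 8, 9, 10, 11, 12, 13, 14, 15, 16]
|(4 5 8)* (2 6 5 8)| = |(2 6 5)(4 8)| = 6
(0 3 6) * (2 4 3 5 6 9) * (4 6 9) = [5, 1, 6, 4, 3, 9, 0, 7, 8, 2] = (0 5 9 2 6)(3 4)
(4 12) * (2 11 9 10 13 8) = [0, 1, 11, 3, 12, 5, 6, 7, 2, 10, 13, 9, 4, 8] = (2 11 9 10 13 8)(4 12)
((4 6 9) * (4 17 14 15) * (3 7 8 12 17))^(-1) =(3 9 6 4 15 14 17 12 8 7) =[0, 1, 2, 9, 15, 5, 4, 3, 7, 6, 10, 11, 8, 13, 17, 14, 16, 12]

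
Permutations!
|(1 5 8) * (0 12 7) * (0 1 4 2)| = 8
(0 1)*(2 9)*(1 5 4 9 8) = [5, 0, 8, 3, 9, 4, 6, 7, 1, 2] = (0 5 4 9 2 8 1)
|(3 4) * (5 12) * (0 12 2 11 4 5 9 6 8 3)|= 10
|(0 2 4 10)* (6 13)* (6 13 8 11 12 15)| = |(0 2 4 10)(6 8 11 12 15)| = 20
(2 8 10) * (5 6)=[0, 1, 8, 3, 4, 6, 5, 7, 10, 9, 2]=(2 8 10)(5 6)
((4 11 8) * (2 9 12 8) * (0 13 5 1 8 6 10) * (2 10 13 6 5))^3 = (0 2 5 4)(1 11 6 9)(8 10 13 12) = [2, 11, 5, 3, 0, 4, 9, 7, 10, 1, 13, 6, 8, 12]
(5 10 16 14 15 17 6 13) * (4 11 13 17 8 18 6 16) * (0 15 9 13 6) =(0 15 8 18)(4 11 6 17 16 14 9 13 5 10) =[15, 1, 2, 3, 11, 10, 17, 7, 18, 13, 4, 6, 12, 5, 9, 8, 14, 16, 0]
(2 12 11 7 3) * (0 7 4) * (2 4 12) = (0 7 3 4)(11 12) = [7, 1, 2, 4, 0, 5, 6, 3, 8, 9, 10, 12, 11]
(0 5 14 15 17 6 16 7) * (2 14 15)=[5, 1, 14, 3, 4, 15, 16, 0, 8, 9, 10, 11, 12, 13, 2, 17, 7, 6]=(0 5 15 17 6 16 7)(2 14)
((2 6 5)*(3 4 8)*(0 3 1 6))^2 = (0 4 1 5)(2 3 8 6) = [4, 5, 3, 8, 1, 0, 2, 7, 6]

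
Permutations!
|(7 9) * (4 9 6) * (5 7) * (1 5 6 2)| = |(1 5 7 2)(4 9 6)| = 12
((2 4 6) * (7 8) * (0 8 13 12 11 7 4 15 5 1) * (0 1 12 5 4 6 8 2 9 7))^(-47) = [2, 1, 15, 3, 8, 12, 9, 13, 6, 7, 10, 0, 11, 5, 14, 4] = (0 2 15 4 8 6 9 7 13 5 12 11)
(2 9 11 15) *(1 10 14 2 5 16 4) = (1 10 14 2 9 11 15 5 16 4) = [0, 10, 9, 3, 1, 16, 6, 7, 8, 11, 14, 15, 12, 13, 2, 5, 4]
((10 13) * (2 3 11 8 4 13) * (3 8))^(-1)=[0, 1, 10, 11, 8, 5, 6, 7, 2, 9, 13, 3, 12, 4]=(2 10 13 4 8)(3 11)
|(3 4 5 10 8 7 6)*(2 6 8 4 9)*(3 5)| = |(2 6 5 10 4 3 9)(7 8)| = 14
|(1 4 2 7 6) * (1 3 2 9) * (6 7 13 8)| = |(1 4 9)(2 13 8 6 3)| = 15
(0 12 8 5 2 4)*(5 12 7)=(0 7 5 2 4)(8 12)=[7, 1, 4, 3, 0, 2, 6, 5, 12, 9, 10, 11, 8]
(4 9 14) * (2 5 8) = [0, 1, 5, 3, 9, 8, 6, 7, 2, 14, 10, 11, 12, 13, 4] = (2 5 8)(4 9 14)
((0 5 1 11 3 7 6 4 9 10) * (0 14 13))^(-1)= (0 13 14 10 9 4 6 7 3 11 1 5)= [13, 5, 2, 11, 6, 0, 7, 3, 8, 4, 9, 1, 12, 14, 10]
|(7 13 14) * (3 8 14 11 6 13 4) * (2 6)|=20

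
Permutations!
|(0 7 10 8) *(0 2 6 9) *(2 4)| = |(0 7 10 8 4 2 6 9)| = 8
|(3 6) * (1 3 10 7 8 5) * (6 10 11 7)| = 8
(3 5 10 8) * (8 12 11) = [0, 1, 2, 5, 4, 10, 6, 7, 3, 9, 12, 8, 11] = (3 5 10 12 11 8)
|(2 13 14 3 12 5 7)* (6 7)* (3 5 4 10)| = |(2 13 14 5 6 7)(3 12 4 10)| = 12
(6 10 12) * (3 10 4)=(3 10 12 6 4)=[0, 1, 2, 10, 3, 5, 4, 7, 8, 9, 12, 11, 6]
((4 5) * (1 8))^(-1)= [0, 8, 2, 3, 5, 4, 6, 7, 1]= (1 8)(4 5)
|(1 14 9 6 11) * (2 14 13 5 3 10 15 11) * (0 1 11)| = 28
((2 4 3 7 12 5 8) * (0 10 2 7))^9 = (0 3 4 2 10)(5 8 7 12) = [3, 1, 10, 4, 2, 8, 6, 12, 7, 9, 0, 11, 5]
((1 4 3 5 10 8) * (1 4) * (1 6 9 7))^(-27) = [0, 6, 2, 8, 10, 4, 9, 1, 5, 7, 3] = (1 6 9 7)(3 8 5 4 10)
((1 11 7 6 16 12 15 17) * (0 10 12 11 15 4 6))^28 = [6, 15, 2, 3, 7, 5, 0, 4, 8, 9, 16, 12, 11, 13, 14, 17, 10, 1] = (0 6)(1 15 17)(4 7)(10 16)(11 12)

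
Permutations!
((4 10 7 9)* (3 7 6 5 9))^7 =[0, 1, 2, 7, 6, 4, 9, 3, 8, 10, 5] =(3 7)(4 6 9 10 5)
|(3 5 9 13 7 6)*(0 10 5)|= |(0 10 5 9 13 7 6 3)|= 8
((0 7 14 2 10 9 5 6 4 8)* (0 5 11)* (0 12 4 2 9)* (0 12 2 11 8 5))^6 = (0 7 14 9 8)(2 11 6 5 4 12 10) = [7, 1, 11, 3, 12, 4, 5, 14, 0, 8, 2, 6, 10, 13, 9]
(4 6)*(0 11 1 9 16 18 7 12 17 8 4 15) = (0 11 1 9 16 18 7 12 17 8 4 6 15) = [11, 9, 2, 3, 6, 5, 15, 12, 4, 16, 10, 1, 17, 13, 14, 0, 18, 8, 7]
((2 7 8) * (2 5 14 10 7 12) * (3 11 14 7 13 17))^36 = (17) = [0, 1, 2, 3, 4, 5, 6, 7, 8, 9, 10, 11, 12, 13, 14, 15, 16, 17]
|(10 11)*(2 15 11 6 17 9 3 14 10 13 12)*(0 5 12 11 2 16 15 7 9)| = 26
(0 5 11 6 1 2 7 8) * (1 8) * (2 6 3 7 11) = (0 5 2 11 3 7 1 6 8) = [5, 6, 11, 7, 4, 2, 8, 1, 0, 9, 10, 3]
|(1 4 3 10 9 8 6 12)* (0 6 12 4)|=|(0 6 4 3 10 9 8 12 1)|=9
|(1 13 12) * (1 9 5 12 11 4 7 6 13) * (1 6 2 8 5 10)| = |(1 6 13 11 4 7 2 8 5 12 9 10)| = 12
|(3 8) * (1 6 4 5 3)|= 6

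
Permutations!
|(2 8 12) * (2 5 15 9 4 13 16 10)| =10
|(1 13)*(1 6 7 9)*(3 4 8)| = |(1 13 6 7 9)(3 4 8)| = 15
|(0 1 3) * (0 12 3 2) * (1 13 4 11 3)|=|(0 13 4 11 3 12 1 2)|=8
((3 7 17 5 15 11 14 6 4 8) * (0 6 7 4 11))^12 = [7, 1, 2, 3, 4, 11, 17, 0, 8, 9, 10, 5, 12, 13, 15, 14, 16, 6] = (0 7)(5 11)(6 17)(14 15)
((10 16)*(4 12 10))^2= [0, 1, 2, 3, 10, 5, 6, 7, 8, 9, 4, 11, 16, 13, 14, 15, 12]= (4 10)(12 16)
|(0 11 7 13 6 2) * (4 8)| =6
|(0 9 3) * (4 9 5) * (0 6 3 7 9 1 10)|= 10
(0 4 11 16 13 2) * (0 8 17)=[4, 1, 8, 3, 11, 5, 6, 7, 17, 9, 10, 16, 12, 2, 14, 15, 13, 0]=(0 4 11 16 13 2 8 17)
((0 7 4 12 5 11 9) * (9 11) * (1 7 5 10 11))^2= (0 9 5)(1 4 10)(7 12 11)= [9, 4, 2, 3, 10, 0, 6, 12, 8, 5, 1, 7, 11]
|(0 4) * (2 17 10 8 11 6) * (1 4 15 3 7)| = |(0 15 3 7 1 4)(2 17 10 8 11 6)| = 6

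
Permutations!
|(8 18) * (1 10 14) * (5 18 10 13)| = |(1 13 5 18 8 10 14)| = 7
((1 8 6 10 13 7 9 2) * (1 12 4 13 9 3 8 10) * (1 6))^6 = (1 13 9 3 12)(2 8 4 10 7) = [0, 13, 8, 12, 10, 5, 6, 2, 4, 3, 7, 11, 1, 9]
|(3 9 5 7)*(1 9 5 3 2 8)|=|(1 9 3 5 7 2 8)|=7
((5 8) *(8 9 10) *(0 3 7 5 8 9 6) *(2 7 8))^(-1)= (0 6 5 7 2 8 3)(9 10)= [6, 1, 8, 0, 4, 7, 5, 2, 3, 10, 9]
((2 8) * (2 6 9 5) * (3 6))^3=[0, 1, 6, 5, 4, 3, 2, 7, 9, 8]=(2 6)(3 5)(8 9)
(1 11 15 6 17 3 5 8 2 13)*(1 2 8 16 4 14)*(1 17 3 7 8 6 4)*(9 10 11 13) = (1 13 2 9 10 11 15 4 14 17 7 8 6 3 5 16) = [0, 13, 9, 5, 14, 16, 3, 8, 6, 10, 11, 15, 12, 2, 17, 4, 1, 7]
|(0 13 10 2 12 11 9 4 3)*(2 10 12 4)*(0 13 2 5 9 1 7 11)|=6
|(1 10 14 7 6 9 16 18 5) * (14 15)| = 10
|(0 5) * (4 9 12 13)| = |(0 5)(4 9 12 13)| = 4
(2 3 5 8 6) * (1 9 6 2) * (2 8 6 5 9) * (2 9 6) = (1 9 5 2 3 6) = [0, 9, 3, 6, 4, 2, 1, 7, 8, 5]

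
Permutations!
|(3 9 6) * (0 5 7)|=3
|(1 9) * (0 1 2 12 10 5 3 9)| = 6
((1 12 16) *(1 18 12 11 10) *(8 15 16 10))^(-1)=[0, 10, 2, 3, 4, 5, 6, 7, 11, 9, 12, 1, 18, 13, 14, 8, 15, 17, 16]=(1 10 12 18 16 15 8 11)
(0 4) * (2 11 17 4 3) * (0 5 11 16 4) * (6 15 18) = (0 3 2 16 4 5 11 17)(6 15 18) = [3, 1, 16, 2, 5, 11, 15, 7, 8, 9, 10, 17, 12, 13, 14, 18, 4, 0, 6]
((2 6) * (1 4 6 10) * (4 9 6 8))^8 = [0, 2, 9, 3, 4, 5, 1, 7, 8, 10, 6] = (1 2 9 10 6)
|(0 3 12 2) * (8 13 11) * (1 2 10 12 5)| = 30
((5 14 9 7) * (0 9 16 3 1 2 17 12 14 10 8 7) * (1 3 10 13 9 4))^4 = [17, 14, 16, 3, 12, 4, 6, 0, 9, 2, 13, 11, 8, 1, 7, 15, 5, 10] = (0 17 10 13 1 14 7)(2 16 5 4 12 8 9)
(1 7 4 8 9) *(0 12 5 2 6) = (0 12 5 2 6)(1 7 4 8 9) = [12, 7, 6, 3, 8, 2, 0, 4, 9, 1, 10, 11, 5]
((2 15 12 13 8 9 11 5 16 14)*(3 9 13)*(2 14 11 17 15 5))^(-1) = (2 11 16 5)(3 12 15 17 9)(8 13) = [0, 1, 11, 12, 4, 2, 6, 7, 13, 3, 10, 16, 15, 8, 14, 17, 5, 9]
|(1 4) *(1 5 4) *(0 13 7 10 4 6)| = |(0 13 7 10 4 5 6)| = 7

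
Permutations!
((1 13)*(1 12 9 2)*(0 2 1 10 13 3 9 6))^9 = (0 13)(2 12)(6 10) = [13, 1, 12, 3, 4, 5, 10, 7, 8, 9, 6, 11, 2, 0]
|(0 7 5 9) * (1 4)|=|(0 7 5 9)(1 4)|=4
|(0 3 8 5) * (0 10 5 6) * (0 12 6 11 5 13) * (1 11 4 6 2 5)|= 10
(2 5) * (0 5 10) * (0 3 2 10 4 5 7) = [7, 1, 4, 2, 5, 10, 6, 0, 8, 9, 3] = (0 7)(2 4 5 10 3)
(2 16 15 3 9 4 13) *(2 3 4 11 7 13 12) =(2 16 15 4 12)(3 9 11 7 13) =[0, 1, 16, 9, 12, 5, 6, 13, 8, 11, 10, 7, 2, 3, 14, 4, 15]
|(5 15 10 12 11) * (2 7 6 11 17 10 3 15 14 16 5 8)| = |(2 7 6 11 8)(3 15)(5 14 16)(10 12 17)| = 30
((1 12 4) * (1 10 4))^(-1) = (1 12)(4 10) = [0, 12, 2, 3, 10, 5, 6, 7, 8, 9, 4, 11, 1]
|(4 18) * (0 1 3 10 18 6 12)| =|(0 1 3 10 18 4 6 12)| =8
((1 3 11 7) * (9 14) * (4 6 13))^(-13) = (1 7 11 3)(4 13 6)(9 14) = [0, 7, 2, 1, 13, 5, 4, 11, 8, 14, 10, 3, 12, 6, 9]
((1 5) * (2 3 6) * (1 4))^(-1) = (1 4 5)(2 6 3) = [0, 4, 6, 2, 5, 1, 3]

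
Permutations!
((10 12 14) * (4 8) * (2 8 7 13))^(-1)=(2 13 7 4 8)(10 14 12)=[0, 1, 13, 3, 8, 5, 6, 4, 2, 9, 14, 11, 10, 7, 12]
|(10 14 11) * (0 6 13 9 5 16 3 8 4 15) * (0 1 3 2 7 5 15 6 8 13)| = |(0 8 4 6)(1 3 13 9 15)(2 7 5 16)(10 14 11)| = 60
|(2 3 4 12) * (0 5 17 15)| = 4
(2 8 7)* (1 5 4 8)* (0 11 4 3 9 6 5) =(0 11 4 8 7 2 1)(3 9 6 5) =[11, 0, 1, 9, 8, 3, 5, 2, 7, 6, 10, 4]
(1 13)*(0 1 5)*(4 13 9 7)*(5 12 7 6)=(0 1 9 6 5)(4 13 12 7)=[1, 9, 2, 3, 13, 0, 5, 4, 8, 6, 10, 11, 7, 12]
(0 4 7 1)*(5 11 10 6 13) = [4, 0, 2, 3, 7, 11, 13, 1, 8, 9, 6, 10, 12, 5] = (0 4 7 1)(5 11 10 6 13)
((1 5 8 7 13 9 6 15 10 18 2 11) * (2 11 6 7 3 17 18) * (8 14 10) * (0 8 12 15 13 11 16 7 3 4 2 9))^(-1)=[13, 11, 4, 9, 8, 1, 2, 16, 0, 10, 14, 7, 15, 6, 5, 12, 18, 3, 17]=(0 13 6 2 4 8)(1 11 7 16 18 17 3 9 10 14 5)(12 15)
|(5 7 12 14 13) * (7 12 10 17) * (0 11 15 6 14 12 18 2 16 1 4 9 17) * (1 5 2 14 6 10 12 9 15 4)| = 60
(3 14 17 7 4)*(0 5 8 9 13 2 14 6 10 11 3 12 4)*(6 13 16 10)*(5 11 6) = (0 11 3 13 2 14 17 7)(4 12)(5 8 9 16 10 6) = [11, 1, 14, 13, 12, 8, 5, 0, 9, 16, 6, 3, 4, 2, 17, 15, 10, 7]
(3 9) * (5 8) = (3 9)(5 8) = [0, 1, 2, 9, 4, 8, 6, 7, 5, 3]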